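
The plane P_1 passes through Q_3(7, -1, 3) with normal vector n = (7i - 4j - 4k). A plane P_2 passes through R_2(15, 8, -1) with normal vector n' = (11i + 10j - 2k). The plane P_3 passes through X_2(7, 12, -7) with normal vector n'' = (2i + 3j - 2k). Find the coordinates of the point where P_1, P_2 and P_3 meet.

(11, 12, -3)

P_1: n·r = n·Q_3 gives 7x - 4y - 4z = 41.
P_2: n'·r = n'·R_2 gives 11x + 10y - 2z = 247.
P_3: n''·r = n''·X_2 gives 2x + 3y - 2z = 64.
Solving the 3×3 linear system 7x - 4y - 4z = 41, 11x + 10y - 2z = 247, 2x + 3y - 2z = 64 (e.g. by elimination or Cramer's rule, determinant = -222) gives (11, 12, -3).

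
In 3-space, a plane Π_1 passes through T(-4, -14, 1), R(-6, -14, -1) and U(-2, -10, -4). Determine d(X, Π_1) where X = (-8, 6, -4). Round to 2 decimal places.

15.11

TR = (-2, 0, -2), TU = (2, 4, -5); a normal to Π_1 is TR × TU = (8, -14, -8).
Using T: Π_1 has equation 8x - 14y - 8z = 156.
n·X − d = (8)·(-8) + (-14)·(6) + (-8)·(-4) − 156 = -272; |n| = √324.
Distance = |-272| / √324 = 272/√324 ≈ 15.11.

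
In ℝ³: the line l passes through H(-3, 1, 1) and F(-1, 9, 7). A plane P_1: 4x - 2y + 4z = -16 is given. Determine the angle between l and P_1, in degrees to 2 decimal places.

15.16

A direction vector for l is F − H = (2, 8, 6).
sin θ = |n·v| / (|n||v|) = |16| / (√36 · √104) = 0.26149.
θ ≈ 15.16°.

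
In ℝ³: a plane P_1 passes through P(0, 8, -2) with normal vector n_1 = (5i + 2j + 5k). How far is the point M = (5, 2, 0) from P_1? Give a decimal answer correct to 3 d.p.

3.130

P_1: n_1·r = n_1·P gives 5x + 2y + 5z = 6.
n·M − d = (5)·(5) + (2)·(2) + (5)·(0) − 6 = 23; |n| = √54.
Distance = |23| / √54 = 23/√54 ≈ 3.130.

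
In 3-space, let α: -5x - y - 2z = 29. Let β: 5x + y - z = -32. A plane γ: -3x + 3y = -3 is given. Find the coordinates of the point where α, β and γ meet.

Solving the 3×3 linear system -5x - y - 2z = 29, 5x + y - z = -32, -3x + 3y = -3 (e.g. by elimination or Cramer's rule, determinant = -54) gives (-5, -6, 1).

(-5, -6, 1)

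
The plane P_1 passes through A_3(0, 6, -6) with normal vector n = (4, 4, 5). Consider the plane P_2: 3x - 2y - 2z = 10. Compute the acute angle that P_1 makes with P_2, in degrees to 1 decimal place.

78.9

P_1: n·r = n·A_3 gives 4x + 4y + 5z = -6.
cos θ = |n₁·n₂| / (|n₁||n₂|) = |-6| / (√57 · √17).
θ = arccos(0.19275) ≈ 78.9°.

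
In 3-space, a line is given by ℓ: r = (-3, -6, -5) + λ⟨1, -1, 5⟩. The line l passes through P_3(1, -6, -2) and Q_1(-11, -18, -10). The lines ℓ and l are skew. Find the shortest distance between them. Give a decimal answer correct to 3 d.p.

A direction vector for l is Q_1 − P_3 = (-12, -12, -8).
Common perpendicular direction n = (1, -1, 5) × (-12, -12, -8) = (68, -52, -24).
With w = (1, -6, -2) − (-3, -6, -5) = (4, 0, 3), w · n = 200.
Distance = |w · n| / |n| = |200| / √7904 ≈ 2.250.

2.250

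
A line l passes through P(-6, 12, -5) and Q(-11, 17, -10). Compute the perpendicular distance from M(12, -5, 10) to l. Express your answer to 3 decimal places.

A direction vector for l is Q − P = (-5, 5, -5).
Taking (-6, 12, -5) on l with direction v = (-5, 5, -5): w = M − (-6, 12, -5) = (18, -17, 15), and w × v = (10, 15, 5).
Distance = |w × v| / |v| = √350 / √75 ≈ 2.160.

2.160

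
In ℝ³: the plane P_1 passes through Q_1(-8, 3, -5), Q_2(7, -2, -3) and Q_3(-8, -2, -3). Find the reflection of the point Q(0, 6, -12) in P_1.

Q_1Q_2 = (15, -5, 2), Q_1Q_3 = (0, -5, 2); a normal to P_1 is Q_1Q_2 × Q_1Q_3 = (0, -30, -75).
Using Q_1: P_1 has equation -30y - 75z = 285.
λ = (n·Q − d)/|n|² = (720 − 285)/6525 = 1/15.
Reflection = Q − 2λn = (0, 6, -12) − (2/15)·(0, -30, -75) = (0, 10, -2).

(0, 10, -2)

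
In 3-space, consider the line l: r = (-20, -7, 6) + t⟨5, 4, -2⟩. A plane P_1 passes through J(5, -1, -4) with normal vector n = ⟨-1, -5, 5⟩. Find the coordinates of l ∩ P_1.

P_1: n·r = n·J gives -x - 5y + 5z = -20.
Substitute r = (-20, -7, 6) + t(5, 4, -2) into the plane: 85 + (-35)t = -20, so t = 3.
Intersection: (-20, -7, 6) + 3·(5, 4, -2) = (-5, 5, 0).

(-5, 5, 0)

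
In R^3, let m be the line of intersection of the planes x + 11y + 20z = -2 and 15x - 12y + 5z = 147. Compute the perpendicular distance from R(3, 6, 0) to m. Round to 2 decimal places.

Direction of m: (1, 11, 20) × (15, -12, 5) = (295, 295, -177).
A point on m: solving the two plane equations with x = 4 gives (4, -6, 3).
Taking (4, -6, 3) on m with direction v = (295, 295, -177): w = R − (4, -6, 3) = (-1, 12, -3), and w × v = (-1239, -1062, -3835).
Distance = |w × v| / |v| = √17370190 / √205379 ≈ 9.20.

9.20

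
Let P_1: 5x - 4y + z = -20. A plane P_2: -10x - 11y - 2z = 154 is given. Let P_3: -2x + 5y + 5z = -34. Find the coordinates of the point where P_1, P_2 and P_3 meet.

Solving the 3×3 linear system 5x - 4y + z = -20, -10x - 11y - 2z = 154, -2x + 5y + 5z = -34 (e.g. by elimination or Cramer's rule, determinant = -513) gives (-8, -6, -4).

(-8, -6, -4)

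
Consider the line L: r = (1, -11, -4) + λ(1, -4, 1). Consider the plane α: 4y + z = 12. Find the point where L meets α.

Substitute r = (1, -11, -4) + t(1, -4, 1) into the plane: -48 + (-15)t = 12, so t = -4.
Intersection: (1, -11, -4) + (-4)·(1, -4, 1) = (-3, 5, -8).

(-3, 5, -8)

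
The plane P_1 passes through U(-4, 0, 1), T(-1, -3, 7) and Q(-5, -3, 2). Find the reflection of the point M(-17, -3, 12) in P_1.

(3, -15, -4)

UT = (3, -3, 6), UQ = (-1, -3, 1); a normal to P_1 is UT × UQ = (15, -9, -12).
Using U: P_1 has equation 15x - 9y - 12z = -72.
λ = (n·M − d)/|n|² = (-372 − (-72))/450 = -2/3.
Reflection = M − 2λn = (-17, -3, 12) − (-4/3)·(15, -9, -12) = (3, -15, -4).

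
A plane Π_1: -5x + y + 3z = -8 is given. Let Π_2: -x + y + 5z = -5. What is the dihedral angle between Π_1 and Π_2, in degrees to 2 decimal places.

46.91

cos θ = |n₁·n₂| / (|n₁||n₂|) = |21| / (√35 · √27).
θ = arccos(0.68313) ≈ 46.91°.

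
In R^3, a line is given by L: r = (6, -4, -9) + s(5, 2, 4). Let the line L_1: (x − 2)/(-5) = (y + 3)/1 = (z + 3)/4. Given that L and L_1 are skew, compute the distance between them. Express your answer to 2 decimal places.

L_1 has direction (-5, 1, 4) through (2, -3, -3).
Common perpendicular direction n = (5, 2, 4) × (-5, 1, 4) = (4, -40, 15).
With w = (2, -3, -3) − (6, -4, -9) = (-4, 1, 6), w · n = 34.
Distance = |w · n| / |n| = |34| / √1841 ≈ 0.79.

0.79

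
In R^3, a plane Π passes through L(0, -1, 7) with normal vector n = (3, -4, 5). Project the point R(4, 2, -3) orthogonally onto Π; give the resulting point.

Π: n·r = n·L gives 3x - 4y + 5z = 39.
Foot = R − λn with λ = (n·R − d)/|n|² = (-11 − 39)/50 = -1.
Foot = (4, 2, -3) − (-1)·(3, -4, 5) = (7, -2, 2).

(7, -2, 2)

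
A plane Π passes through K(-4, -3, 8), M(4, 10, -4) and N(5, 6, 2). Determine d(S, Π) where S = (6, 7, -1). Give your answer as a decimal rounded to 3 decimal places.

KM = (8, 13, -12), KN = (9, 9, -6); a normal to Π is KM × KN = (30, -60, -45).
Using K: Π has equation 30x - 60y - 45z = -300.
n·S − d = (30)·(6) + (-60)·(7) + (-45)·(-1) − (-300) = 105; |n| = √6525.
Distance = |105| / √6525 = 105/√6525 ≈ 1.300.

1.300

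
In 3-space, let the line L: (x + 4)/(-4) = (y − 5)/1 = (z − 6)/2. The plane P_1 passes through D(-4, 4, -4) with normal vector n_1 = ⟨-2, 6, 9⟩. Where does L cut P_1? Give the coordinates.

(8, 2, 0)

L has direction (-4, 1, 2) through (-4, 5, 6).
P_1: n_1·r = n_1·D gives -2x + 6y + 9z = -4.
Substitute r = (-4, 5, 6) + t(-4, 1, 2) into the plane: 92 + 32t = -4, so t = -3.
Intersection: (-4, 5, 6) + (-3)·(-4, 1, 2) = (8, 2, 0).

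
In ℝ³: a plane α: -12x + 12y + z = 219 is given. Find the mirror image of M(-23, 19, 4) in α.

(1, -5, 2)

λ = (n·M − d)/|n|² = (508 − 219)/289 = 1.
Reflection = M − 2λn = (-23, 19, 4) − 2·(-12, 12, 1) = (1, -5, 2).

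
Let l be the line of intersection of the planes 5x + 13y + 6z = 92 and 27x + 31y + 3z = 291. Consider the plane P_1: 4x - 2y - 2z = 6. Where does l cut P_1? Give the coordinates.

Direction of l: (5, 13, 6) × (27, 31, 3) = (-147, 147, -196).
A point on l: solving the two plane equations with x = 1 gives (1, 9, -5).
Substitute r = (1, 9, -5) + t(-147, 147, -196) into the plane: -4 + (-490)t = 6, so t = -1/49.
Intersection: (1, 9, -5) + (-1/49)·(-147, 147, -196) = (4, 6, -1).

(4, 6, -1)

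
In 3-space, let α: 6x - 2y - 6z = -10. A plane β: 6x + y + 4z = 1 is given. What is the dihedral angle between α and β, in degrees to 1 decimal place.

cos θ = |n₁·n₂| / (|n₁||n₂|) = |10| / (√76 · √53).
θ = arccos(0.15756) ≈ 80.9°.

80.9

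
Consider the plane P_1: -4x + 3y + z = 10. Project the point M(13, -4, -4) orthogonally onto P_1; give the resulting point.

Foot = M − λn with λ = (n·M − d)/|n|² = (-68 − 10)/26 = -3.
Foot = (13, -4, -4) − (-3)·(-4, 3, 1) = (1, 5, -1).

(1, 5, -1)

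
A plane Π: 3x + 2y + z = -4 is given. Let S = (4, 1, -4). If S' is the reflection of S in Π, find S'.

(-2, -3, -6)

λ = (n·S − d)/|n|² = (10 − (-4))/14 = 1.
Reflection = S − 2λn = (4, 1, -4) − 2·(3, 2, 1) = (-2, -3, -6).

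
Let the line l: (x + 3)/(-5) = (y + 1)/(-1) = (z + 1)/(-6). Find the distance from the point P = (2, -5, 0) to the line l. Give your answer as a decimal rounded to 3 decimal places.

l has direction (-5, -1, -6) through (-3, -1, -1).
Taking (-3, -1, -1) on l with direction v = (-5, -1, -6): w = P − (-3, -1, -1) = (5, -4, 1), and w × v = (25, 25, -25).
Distance = |w × v| / |v| = √1875 / √62 ≈ 5.499.

5.499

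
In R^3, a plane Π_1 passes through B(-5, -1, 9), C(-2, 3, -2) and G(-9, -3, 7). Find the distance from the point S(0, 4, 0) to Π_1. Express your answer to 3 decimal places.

BC = (3, 4, -11), BG = (-4, -2, -2); a normal to Π_1 is BC × BG = (-30, 50, 10).
Using B: Π_1 has equation -30x + 50y + 10z = 190.
n·S − d = (-30)·(0) + (50)·(4) + (10)·(0) − 190 = 10; |n| = √3500.
Distance = |10| / √3500 = 10/√3500 ≈ 0.169.

0.169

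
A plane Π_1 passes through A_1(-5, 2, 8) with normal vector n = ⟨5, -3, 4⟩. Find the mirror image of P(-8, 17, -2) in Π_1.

Π_1: n·r = n·A_1 gives 5x - 3y + 4z = 1.
λ = (n·P − d)/|n|² = (-99 − 1)/50 = -2.
Reflection = P − 2λn = (-8, 17, -2) − (-4)·(5, -3, 4) = (12, 5, 14).

(12, 5, 14)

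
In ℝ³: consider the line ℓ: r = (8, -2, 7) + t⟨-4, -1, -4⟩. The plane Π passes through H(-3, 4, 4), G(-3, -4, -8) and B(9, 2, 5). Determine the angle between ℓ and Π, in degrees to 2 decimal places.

6.36

HG = (0, -8, -12), HB = (12, -2, 1); a normal to Π is HG × HB = (-32, -144, 96).
Using H: Π has equation -32x - 144y + 96z = -96.
sin θ = |n·v| / (|n||v|) = |-112| / (√30976 · √33) = 0.11078.
θ ≈ 6.36°.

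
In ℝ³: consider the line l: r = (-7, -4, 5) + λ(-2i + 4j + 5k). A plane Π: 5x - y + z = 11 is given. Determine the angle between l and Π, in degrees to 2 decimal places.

14.96

sin θ = |n·v| / (|n||v|) = |-9| / (√27 · √45) = 0.25820.
θ ≈ 14.96°.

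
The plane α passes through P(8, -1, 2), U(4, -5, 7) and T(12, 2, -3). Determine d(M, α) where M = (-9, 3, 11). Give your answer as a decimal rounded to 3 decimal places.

PU = (-4, -4, 5), PT = (4, 3, -5); a normal to α is PU × PT = (5, 0, 4).
Using P: α has equation 5x + 4z = 48.
n·M − d = (5)·(-9) + (0)·(3) + (4)·(11) − 48 = -49; |n| = √41.
Distance = |-49| / √41 = 49/√41 ≈ 7.653.

7.653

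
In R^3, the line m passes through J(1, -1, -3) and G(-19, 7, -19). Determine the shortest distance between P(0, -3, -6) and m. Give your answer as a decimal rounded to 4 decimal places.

3.2007

A direction vector for m is G − J = (-20, 8, -16).
Taking (1, -1, -3) on m with direction v = (-20, 8, -16): w = P − (1, -1, -3) = (-1, -2, -3), and w × v = (56, 44, -48).
Distance = |w × v| / |v| = √7376 / √720 ≈ 3.2007.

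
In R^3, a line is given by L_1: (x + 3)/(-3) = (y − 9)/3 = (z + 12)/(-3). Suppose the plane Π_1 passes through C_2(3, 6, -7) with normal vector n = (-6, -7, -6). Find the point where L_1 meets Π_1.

(6, 0, -3)

L_1 has direction (-3, 3, -3) through (-3, 9, -12).
Π_1: n·r = n·C_2 gives -6x - 7y - 6z = -18.
Substitute r = (-3, 9, -12) + t(-3, 3, -3) into the plane: 27 + 15t = -18, so t = -3.
Intersection: (-3, 9, -12) + (-3)·(-3, 3, -3) = (6, 0, -3).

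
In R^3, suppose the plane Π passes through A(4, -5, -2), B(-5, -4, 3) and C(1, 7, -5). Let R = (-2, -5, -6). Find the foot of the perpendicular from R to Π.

AB = (-9, 1, 5), AC = (-3, 12, -3); a normal to Π is AB × AC = (-63, -42, -105).
Using A: Π has equation -63x - 42y - 105z = 168.
Foot = R − λn with λ = (n·R − d)/|n|² = (966 − 168)/16758 = 1/21.
Foot = (-2, -5, -6) − (1/21)·(-63, -42, -105) = (1, -3, -1).

(1, -3, -1)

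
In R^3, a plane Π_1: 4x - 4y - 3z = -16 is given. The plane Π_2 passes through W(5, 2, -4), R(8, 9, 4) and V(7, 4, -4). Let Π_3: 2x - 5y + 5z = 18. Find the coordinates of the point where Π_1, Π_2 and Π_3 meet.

(-1, 0, 4)

WR = (3, 7, 8), WV = (2, 2, 0); a normal to Π_2 is WR × WV = (-16, 16, -8).
Using W: Π_2 has equation -16x + 16y - 8z = -16.
Solving the 3×3 linear system 4x - 4y - 3z = -16, -16x + 16y - 8z = -16, 2x - 5y + 5z = 18 (e.g. by elimination or Cramer's rule, determinant = -240) gives (-1, 0, 4).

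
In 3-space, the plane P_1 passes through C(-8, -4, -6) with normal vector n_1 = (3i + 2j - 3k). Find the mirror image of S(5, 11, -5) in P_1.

P_1: n_1·r = n_1·C gives 3x + 2y - 3z = -14.
λ = (n·S − d)/|n|² = (52 − (-14))/22 = 3.
Reflection = S − 2λn = (5, 11, -5) − 6·(3, 2, -3) = (-13, -1, 13).

(-13, -1, 13)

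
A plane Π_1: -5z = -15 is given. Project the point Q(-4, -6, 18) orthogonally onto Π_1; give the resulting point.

Foot = Q − λn with λ = (n·Q − d)/|n|² = (-90 − (-15))/25 = -3.
Foot = (-4, -6, 18) − (-3)·(0, 0, -5) = (-4, -6, 3).

(-4, -6, 3)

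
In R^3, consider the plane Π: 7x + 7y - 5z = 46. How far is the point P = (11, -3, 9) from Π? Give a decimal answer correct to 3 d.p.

3.156

n·P − d = (7)·(11) + (7)·(-3) + (-5)·(9) − 46 = -35; |n| = √123.
Distance = |-35| / √123 = 35/√123 ≈ 3.156.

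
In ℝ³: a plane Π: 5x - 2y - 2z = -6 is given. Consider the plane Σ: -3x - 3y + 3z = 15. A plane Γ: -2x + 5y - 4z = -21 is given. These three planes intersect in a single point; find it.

Solving the 3×3 linear system 5x - 2y - 2z = -6, -3x - 3y + 3z = 15, -2x + 5y - 4z = -21 (e.g. by elimination or Cramer's rule, determinant = 63) gives (0, -1, 4).

(0, -1, 4)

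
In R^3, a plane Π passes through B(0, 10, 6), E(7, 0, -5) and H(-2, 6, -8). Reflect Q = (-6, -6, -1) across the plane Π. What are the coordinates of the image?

(10, 14, -9)

BE = (7, -10, -11), BH = (-2, -4, -14); a normal to Π is BE × BH = (96, 120, -48).
Using B: Π has equation 96x + 120y - 48z = 912.
λ = (n·Q − d)/|n|² = (-1248 − 912)/25920 = -1/12.
Reflection = Q − 2λn = (-6, -6, -1) − (-1/6)·(96, 120, -48) = (10, 14, -9).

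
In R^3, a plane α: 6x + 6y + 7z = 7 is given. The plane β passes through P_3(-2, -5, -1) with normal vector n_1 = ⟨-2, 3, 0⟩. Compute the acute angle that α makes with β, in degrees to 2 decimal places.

81.30

β: n_1·r = n_1·P_3 gives -2x + 3y = -11.
cos θ = |n₁·n₂| / (|n₁||n₂|) = |6| / (√121 · √13).
θ = arccos(0.15128) ≈ 81.30°.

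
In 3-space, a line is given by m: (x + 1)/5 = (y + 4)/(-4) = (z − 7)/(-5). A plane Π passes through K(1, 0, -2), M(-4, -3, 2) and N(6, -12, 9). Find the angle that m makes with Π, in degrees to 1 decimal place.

m has direction (5, -4, -5) through (-1, -4, 7).
KM = (-5, -3, 4), KN = (5, -12, 11); a normal to Π is KM × KN = (15, 75, 75).
Using K: Π has equation 15x + 75y + 75z = -135.
sin θ = |n·v| / (|n||v|) = |-600| / (√11475 · √66) = 0.68945.
θ ≈ 43.6°.

43.6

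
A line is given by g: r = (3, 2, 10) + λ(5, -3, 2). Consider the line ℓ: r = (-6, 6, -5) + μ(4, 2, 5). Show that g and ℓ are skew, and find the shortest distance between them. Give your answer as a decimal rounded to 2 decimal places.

Common perpendicular direction n = (5, -3, 2) × (4, 2, 5) = (-19, -17, 22).
With w = (-6, 6, -5) − (3, 2, 10) = (-9, 4, -15), w · n = -227.
Since n ≠ 0 the lines are not parallel, and w · n = -227 ≠ 0 so they do not intersect; hence they are skew.
Distance = |w · n| / |n| = |-227| / √1134 ≈ 6.74.

6.74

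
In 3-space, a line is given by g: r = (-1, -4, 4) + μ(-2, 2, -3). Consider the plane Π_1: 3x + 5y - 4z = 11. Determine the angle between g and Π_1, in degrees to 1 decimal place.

sin θ = |n·v| / (|n||v|) = |16| / (√50 · √17) = 0.54880.
θ ≈ 33.3°.

33.3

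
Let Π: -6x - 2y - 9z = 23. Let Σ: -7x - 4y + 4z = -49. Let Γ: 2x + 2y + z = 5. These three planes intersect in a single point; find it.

(3, 2, -5)

Solving the 3×3 linear system -6x - 2y - 9z = 23, -7x - 4y + 4z = -49, 2x + 2y + z = 5 (e.g. by elimination or Cramer's rule, determinant = 96) gives (3, 2, -5).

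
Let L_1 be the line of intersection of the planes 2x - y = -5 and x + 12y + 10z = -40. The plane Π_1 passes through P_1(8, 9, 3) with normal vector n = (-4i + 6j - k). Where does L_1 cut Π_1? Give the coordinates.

Direction of L_1: (2, -1, 0) × (1, 12, 10) = (-10, -20, 25).
A point on L_1: solving the two plane equations with x = -6 gives (-6, -7, 5).
Π_1: n·r = n·P_1 gives -4x + 6y - z = 19.
Substitute r = (-6, -7, 5) + t(-10, -20, 25) into the plane: -23 + (-105)t = 19, so t = -2/5.
Intersection: (-6, -7, 5) + (-2/5)·(-10, -20, 25) = (-2, 1, -5).

(-2, 1, -5)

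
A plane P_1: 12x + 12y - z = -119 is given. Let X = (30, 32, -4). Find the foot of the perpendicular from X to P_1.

(-6, -4, -1)

Foot = X − λn with λ = (n·X − d)/|n|² = (748 − (-119))/289 = 3.
Foot = (30, 32, -4) − 3·(12, 12, -1) = (-6, -4, -1).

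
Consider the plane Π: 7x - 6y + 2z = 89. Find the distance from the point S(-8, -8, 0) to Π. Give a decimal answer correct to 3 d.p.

10.282

n·S − d = (7)·(-8) + (-6)·(-8) + (2)·(0) − 89 = -97; |n| = √89.
Distance = |-97| / √89 = 97/√89 ≈ 10.282.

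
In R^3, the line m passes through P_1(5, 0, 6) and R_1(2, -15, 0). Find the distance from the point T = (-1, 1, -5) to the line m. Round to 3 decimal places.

11.848

A direction vector for m is R_1 − P_1 = (-3, -15, -6).
Taking (5, 0, 6) on m with direction v = (-3, -15, -6): w = T − (5, 0, 6) = (-6, 1, -11), and w × v = (-171, -3, 93).
Distance = |w × v| / |v| = √37899 / √270 ≈ 11.848.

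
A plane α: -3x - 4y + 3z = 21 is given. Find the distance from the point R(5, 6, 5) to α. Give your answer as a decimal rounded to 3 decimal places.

7.717

n·R − d = (-3)·(5) + (-4)·(6) + (3)·(5) − 21 = -45; |n| = √34.
Distance = |-45| / √34 = 45/√34 ≈ 7.717.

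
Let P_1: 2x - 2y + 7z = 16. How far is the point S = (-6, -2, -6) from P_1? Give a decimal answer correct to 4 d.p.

8.7419

n·S − d = (2)·(-6) + (-2)·(-2) + (7)·(-6) − 16 = -66; |n| = √57.
Distance = |-66| / √57 = 66/√57 ≈ 8.7419.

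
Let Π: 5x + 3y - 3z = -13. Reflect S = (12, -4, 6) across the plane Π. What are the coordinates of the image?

λ = (n·S − d)/|n|² = (30 − (-13))/43 = 1.
Reflection = S − 2λn = (12, -4, 6) − 2·(5, 3, -3) = (2, -10, 12).

(2, -10, 12)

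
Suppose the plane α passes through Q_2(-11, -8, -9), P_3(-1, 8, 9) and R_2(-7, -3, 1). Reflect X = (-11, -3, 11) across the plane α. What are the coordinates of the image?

Q_2P_3 = (10, 16, 18), Q_2R_2 = (4, 5, 10); a normal to α is Q_2P_3 × Q_2R_2 = (70, -28, -14).
Using Q_2: α has equation 70x - 28y - 14z = -420.
λ = (n·X − d)/|n|² = (-840 − (-420))/5880 = -1/14.
Reflection = X − 2λn = (-11, -3, 11) − (-1/7)·(70, -28, -14) = (-1, -7, 9).

(-1, -7, 9)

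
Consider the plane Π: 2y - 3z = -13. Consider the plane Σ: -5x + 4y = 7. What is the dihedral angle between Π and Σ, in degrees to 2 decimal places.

cos θ = |n₁·n₂| / (|n₁||n₂|) = |8| / (√13 · √41).
θ = arccos(0.34652) ≈ 69.73°.

69.73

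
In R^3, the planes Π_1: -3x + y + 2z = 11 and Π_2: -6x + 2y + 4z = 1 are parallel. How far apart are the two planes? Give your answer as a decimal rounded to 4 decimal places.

2.8062

Rescale Π_2 by 1/2: -3x + y + 2z = 1/2. Then distance = |11 − (1/2)| / √14 ≈ 2.8062.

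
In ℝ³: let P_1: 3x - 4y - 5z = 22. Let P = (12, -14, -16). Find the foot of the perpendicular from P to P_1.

(3, -2, -1)

Foot = P − λn with λ = (n·P − d)/|n|² = (172 − 22)/50 = 3.
Foot = (12, -14, -16) − 3·(3, -4, -5) = (3, -2, -1).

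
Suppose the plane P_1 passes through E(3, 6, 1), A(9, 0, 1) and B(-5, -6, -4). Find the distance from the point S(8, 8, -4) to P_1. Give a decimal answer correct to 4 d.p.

6.3640

EA = (6, -6, 0), EB = (-8, -12, -5); a normal to P_1 is EA × EB = (30, 30, -120).
Using E: P_1 has equation 30x + 30y - 120z = 150.
n·S − d = (30)·(8) + (30)·(8) + (-120)·(-4) − 150 = 810; |n| = √16200.
Distance = |810| / √16200 = 810/√16200 ≈ 6.3640.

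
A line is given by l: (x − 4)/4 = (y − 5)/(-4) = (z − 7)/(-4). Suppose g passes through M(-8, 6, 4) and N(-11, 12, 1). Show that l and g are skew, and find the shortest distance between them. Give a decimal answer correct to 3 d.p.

l has direction (4, -4, -4) through (4, 5, 7).
A direction vector for g is N − M = (-3, 6, -3).
Common perpendicular direction n = (4, -4, -4) × (-3, 6, -3) = (36, 24, 12).
With w = (-8, 6, 4) − (4, 5, 7) = (-12, 1, -3), w · n = -444.
Since n ≠ 0 the lines are not parallel, and w · n = -444 ≠ 0 so they do not intersect; hence they are skew.
Distance = |w · n| / |n| = |-444| / √2016 ≈ 9.889.

9.889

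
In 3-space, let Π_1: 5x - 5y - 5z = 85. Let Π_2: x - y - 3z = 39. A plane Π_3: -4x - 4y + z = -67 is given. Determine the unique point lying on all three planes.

Solving the 3×3 linear system 5x - 5y - 5z = 85, x - y - 3z = 39, -4x - 4y + z = -67 (e.g. by elimination or Cramer's rule, determinant = -80) gives (10, 4, -11).

(10, 4, -11)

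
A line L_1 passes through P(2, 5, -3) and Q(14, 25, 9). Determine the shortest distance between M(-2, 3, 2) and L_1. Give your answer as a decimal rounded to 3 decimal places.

6.623

A direction vector for L_1 is Q − P = (12, 20, 12).
Taking (2, 5, -3) on L_1 with direction v = (12, 20, 12): w = M − (2, 5, -3) = (-4, -2, 5), and w × v = (-124, 108, -56).
Distance = |w × v| / |v| = √30176 / √688 ≈ 6.623.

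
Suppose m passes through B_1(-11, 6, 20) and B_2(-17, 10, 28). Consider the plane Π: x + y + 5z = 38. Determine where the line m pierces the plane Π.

(-2, 0, 8)

A direction vector for m is B_2 − B_1 = (-6, 4, 8).
Substitute r = (-11, 6, 20) + t(-6, 4, 8) into the plane: 95 + 38t = 38, so t = -3/2.
Intersection: (-11, 6, 20) + (-3/2)·(-6, 4, 8) = (-2, 0, 8).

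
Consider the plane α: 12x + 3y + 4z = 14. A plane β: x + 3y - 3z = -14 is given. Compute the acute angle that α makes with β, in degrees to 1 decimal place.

cos θ = |n₁·n₂| / (|n₁||n₂|) = |9| / (√169 · √19).
θ = arccos(0.15883) ≈ 80.9°.

80.9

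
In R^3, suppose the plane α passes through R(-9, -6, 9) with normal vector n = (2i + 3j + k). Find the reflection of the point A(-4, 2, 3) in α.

α: n·r = n·R gives 2x + 3y + z = -27.
λ = (n·A − d)/|n|² = (1 − (-27))/14 = 2.
Reflection = A − 2λn = (-4, 2, 3) − 4·(2, 3, 1) = (-12, -10, -1).

(-12, -10, -1)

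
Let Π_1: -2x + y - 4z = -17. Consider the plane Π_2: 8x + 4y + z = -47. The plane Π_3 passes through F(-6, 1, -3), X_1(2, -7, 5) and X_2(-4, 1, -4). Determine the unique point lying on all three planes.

FX_1 = (8, -8, 8), FX_2 = (2, 0, -1); a normal to Π_3 is FX_1 × FX_2 = (8, 24, 16).
Using F: Π_3 has equation 8x + 24y + 16z = -72.
Solving the 3×3 linear system -2x + y - 4z = -17, 8x + 4y + z = -47, 8x + 24y + 16z = -72 (e.g. by elimination or Cramer's rule, determinant = -840) gives (-4, -5, 5).

(-4, -5, 5)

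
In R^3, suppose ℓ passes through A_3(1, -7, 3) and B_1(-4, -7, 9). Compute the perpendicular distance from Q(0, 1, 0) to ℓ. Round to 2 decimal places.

8.44

A direction vector for ℓ is B_1 − A_3 = (-5, 0, 6).
Taking (1, -7, 3) on ℓ with direction v = (-5, 0, 6): w = Q − (1, -7, 3) = (-1, 8, -3), and w × v = (48, 21, 40).
Distance = |w × v| / |v| = √4345 / √61 ≈ 8.44.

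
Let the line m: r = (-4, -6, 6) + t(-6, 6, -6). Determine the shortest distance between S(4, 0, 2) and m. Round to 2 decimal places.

10.71

Taking (-4, -6, 6) on m with direction v = (-6, 6, -6): w = S − (-4, -6, 6) = (8, 6, -4), and w × v = (-12, 72, 84).
Distance = |w × v| / |v| = √12384 / √108 ≈ 10.71.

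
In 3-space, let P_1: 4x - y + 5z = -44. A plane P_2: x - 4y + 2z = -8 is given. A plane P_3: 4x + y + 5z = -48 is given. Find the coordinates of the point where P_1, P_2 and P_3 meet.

Solving the 3×3 linear system 4x - y + 5z = -44, x - 4y + 2z = -8, 4x + y + 5z = -48 (e.g. by elimination or Cramer's rule, determinant = -6) gives (-4, -2, -6).

(-4, -2, -6)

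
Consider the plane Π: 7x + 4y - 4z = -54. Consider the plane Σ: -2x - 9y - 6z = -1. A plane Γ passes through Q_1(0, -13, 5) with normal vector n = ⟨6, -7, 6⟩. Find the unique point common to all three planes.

(2, -7, 10)

Γ: n·r = n·Q_1 gives 6x - 7y + 6z = 121.
Solving the 3×3 linear system 7x + 4y - 4z = -54, -2x - 9y - 6z = -1, 6x - 7y + 6z = 121 (e.g. by elimination or Cramer's rule, determinant = -1040) gives (2, -7, 10).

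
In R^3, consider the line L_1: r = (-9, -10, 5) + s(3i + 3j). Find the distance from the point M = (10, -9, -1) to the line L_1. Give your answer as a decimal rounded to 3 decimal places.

14.071

Taking (-9, -10, 5) on L_1 with direction v = (3, 3, 0): w = M − (-9, -10, 5) = (19, 1, -6), and w × v = (18, -18, 54).
Distance = |w × v| / |v| = √3564 / √18 ≈ 14.071.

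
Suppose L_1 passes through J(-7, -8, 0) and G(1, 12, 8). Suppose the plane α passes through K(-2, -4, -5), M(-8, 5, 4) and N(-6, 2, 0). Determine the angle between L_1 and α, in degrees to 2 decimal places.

A direction vector for L_1 is G − J = (8, 20, 8).
KM = (-6, 9, 9), KN = (-4, 6, 5); a normal to α is KM × KN = (-9, -6, 0).
Using K: α has equation -9x - 6y = 42.
sin θ = |n·v| / (|n||v|) = |-192| / (√117 · √528) = 0.77249.
θ ≈ 50.58°.

50.58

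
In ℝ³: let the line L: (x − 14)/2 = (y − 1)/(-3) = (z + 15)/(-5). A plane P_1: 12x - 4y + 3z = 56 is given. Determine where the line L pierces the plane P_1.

L has direction (2, -3, -5) through (14, 1, -15).
Substitute r = (14, 1, -15) + t(2, -3, -5) into the plane: 119 + 21t = 56, so t = -3.
Intersection: (14, 1, -15) + (-3)·(2, -3, -5) = (8, 10, 0).

(8, 10, 0)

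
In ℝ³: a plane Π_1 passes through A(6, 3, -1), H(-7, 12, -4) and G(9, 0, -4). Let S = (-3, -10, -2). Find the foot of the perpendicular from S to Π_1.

AH = (-13, 9, -3), AG = (3, -3, -3); a normal to Π_1 is AH × AG = (-36, -48, 12).
Using A: Π_1 has equation -36x - 48y + 12z = -372.
Foot = S − λn with λ = (n·S − d)/|n|² = (564 − (-372))/3744 = 1/4.
Foot = (-3, -10, -2) − (1/4)·(-36, -48, 12) = (6, 2, -5).

(6, 2, -5)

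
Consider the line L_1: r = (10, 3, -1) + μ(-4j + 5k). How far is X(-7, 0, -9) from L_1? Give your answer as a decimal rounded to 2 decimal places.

18.52

Taking (10, 3, -1) on L_1 with direction v = (0, -4, 5): w = X − (10, 3, -1) = (-17, -3, -8), and w × v = (-47, 85, 68).
Distance = |w × v| / |v| = √14058 / √41 ≈ 18.52.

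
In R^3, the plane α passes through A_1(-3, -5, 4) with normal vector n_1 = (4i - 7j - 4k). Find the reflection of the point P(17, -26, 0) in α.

(-7, 16, 24)

α: n_1·r = n_1·A_1 gives 4x - 7y - 4z = 7.
λ = (n·P − d)/|n|² = (250 − 7)/81 = 3.
Reflection = P − 2λn = (17, -26, 0) − 6·(4, -7, -4) = (-7, 16, 24).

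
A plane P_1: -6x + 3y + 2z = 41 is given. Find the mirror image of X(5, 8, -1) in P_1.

(-7, 14, 3)

λ = (n·X − d)/|n|² = (-8 − 41)/49 = -1.
Reflection = X − 2λn = (5, 8, -1) − (-2)·(-6, 3, 2) = (-7, 14, 3).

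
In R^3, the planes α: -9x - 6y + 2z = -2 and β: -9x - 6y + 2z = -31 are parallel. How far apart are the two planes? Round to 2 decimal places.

Same normal n = (-9, -6, 2) with |n| = √121; distance = |-2 − (-31)| / |n| = 29/√121 ≈ 2.64.

2.64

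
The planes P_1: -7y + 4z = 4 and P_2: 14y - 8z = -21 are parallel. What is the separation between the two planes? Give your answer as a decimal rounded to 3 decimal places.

0.806

Rescale P_2 by 1/(-2): -7y + 4z = 21/2. Then distance = |4 − (21/2)| / √65 ≈ 0.806.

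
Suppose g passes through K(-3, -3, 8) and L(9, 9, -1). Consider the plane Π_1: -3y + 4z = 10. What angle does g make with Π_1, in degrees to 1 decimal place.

48.6

A direction vector for g is L − K = (12, 12, -9).
sin θ = |n·v| / (|n||v|) = |-72| / (√25 · √369) = 0.74963.
θ ≈ 48.6°.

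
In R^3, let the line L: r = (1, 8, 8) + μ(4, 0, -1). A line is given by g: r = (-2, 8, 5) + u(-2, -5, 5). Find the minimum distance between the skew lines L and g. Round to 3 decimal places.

Common perpendicular direction n = (4, 0, -1) × (-2, -5, 5) = (-5, -18, -20).
With w = (-2, 8, 5) − (1, 8, 8) = (-3, 0, -3), w · n = 75.
Distance = |w · n| / |n| = |75| / √749 ≈ 2.740.

2.740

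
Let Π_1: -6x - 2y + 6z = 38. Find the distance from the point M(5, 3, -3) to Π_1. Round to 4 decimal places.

10.5531

n·M − d = (-6)·(5) + (-2)·(3) + (6)·(-3) − 38 = -92; |n| = √76.
Distance = |-92| / √76 = 92/√76 ≈ 10.5531.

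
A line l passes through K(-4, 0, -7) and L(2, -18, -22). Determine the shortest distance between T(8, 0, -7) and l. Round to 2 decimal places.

A direction vector for l is L − K = (6, -18, -15).
Taking (-4, 0, -7) on l with direction v = (6, -18, -15): w = T − (-4, 0, -7) = (12, 0, 0), and w × v = (0, 180, -216).
Distance = |w × v| / |v| = √79056 / √585 ≈ 11.62.

11.62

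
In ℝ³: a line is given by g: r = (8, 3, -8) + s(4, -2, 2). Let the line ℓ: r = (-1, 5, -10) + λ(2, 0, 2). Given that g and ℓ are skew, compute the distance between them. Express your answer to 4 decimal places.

Common perpendicular direction n = (4, -2, 2) × (2, 0, 2) = (-4, -4, 4).
With w = (-1, 5, -10) − (8, 3, -8) = (-9, 2, -2), w · n = 20.
Distance = |w · n| / |n| = |20| / √48 ≈ 2.8868.

2.8868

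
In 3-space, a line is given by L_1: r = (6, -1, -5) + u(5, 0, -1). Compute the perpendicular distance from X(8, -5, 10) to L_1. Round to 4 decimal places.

Taking (6, -1, -5) on L_1 with direction v = (5, 0, -1): w = X − (6, -1, -5) = (2, -4, 15), and w × v = (4, 77, 20).
Distance = |w × v| / |v| = √6345 / √26 ≈ 15.6217.

15.6217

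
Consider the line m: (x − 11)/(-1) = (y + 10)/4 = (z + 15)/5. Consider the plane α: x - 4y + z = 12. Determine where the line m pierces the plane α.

m has direction (-1, 4, 5) through (11, -10, -15).
Substitute r = (11, -10, -15) + t(-1, 4, 5) into the plane: 36 + (-12)t = 12, so t = 2.
Intersection: (11, -10, -15) + 2·(-1, 4, 5) = (9, -2, -5).

(9, -2, -5)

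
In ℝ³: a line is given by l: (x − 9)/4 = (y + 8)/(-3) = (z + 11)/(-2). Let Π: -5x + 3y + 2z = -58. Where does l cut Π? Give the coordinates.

l has direction (4, -3, -2) through (9, -8, -11).
Substitute r = (9, -8, -11) + t(4, -3, -2) into the plane: -91 + (-33)t = -58, so t = -1.
Intersection: (9, -8, -11) + (-1)·(4, -3, -2) = (5, -5, -9).

(5, -5, -9)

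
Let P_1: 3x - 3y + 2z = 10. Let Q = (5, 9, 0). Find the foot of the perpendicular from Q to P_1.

Foot = Q − λn with λ = (n·Q − d)/|n|² = (-12 − 10)/22 = -1.
Foot = (5, 9, 0) − (-1)·(3, -3, 2) = (8, 6, 2).

(8, 6, 2)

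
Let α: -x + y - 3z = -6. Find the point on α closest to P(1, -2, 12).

(-2, 1, 3)

Foot = P − λn with λ = (n·P − d)/|n|² = (-39 − (-6))/11 = -3.
Foot = (1, -2, 12) − (-3)·(-1, 1, -3) = (-2, 1, 3).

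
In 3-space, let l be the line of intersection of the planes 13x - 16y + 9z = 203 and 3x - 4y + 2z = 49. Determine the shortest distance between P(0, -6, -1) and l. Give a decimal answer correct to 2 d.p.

Direction of l: (13, -16, 9) × (3, -4, 2) = (4, 1, -4).
A point on l: solving the two plane equations with x = 7 gives (7, -7, 0).
Taking (7, -7, 0) on l with direction v = (4, 1, -4): w = P − (7, -7, 0) = (-7, 1, -1), and w × v = (-3, -32, -11).
Distance = |w × v| / |v| = √1154 / √33 ≈ 5.91.

5.91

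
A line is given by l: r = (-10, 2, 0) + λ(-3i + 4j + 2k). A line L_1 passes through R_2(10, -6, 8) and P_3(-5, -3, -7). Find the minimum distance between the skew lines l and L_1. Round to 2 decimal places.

2.78

A direction vector for L_1 is P_3 − R_2 = (-15, 3, -15).
Common perpendicular direction n = (-3, 4, 2) × (-15, 3, -15) = (-66, -75, 51).
With w = (10, -6, 8) − (-10, 2, 0) = (20, -8, 8), w · n = -312.
Distance = |w · n| / |n| = |-312| / √12582 ≈ 2.78.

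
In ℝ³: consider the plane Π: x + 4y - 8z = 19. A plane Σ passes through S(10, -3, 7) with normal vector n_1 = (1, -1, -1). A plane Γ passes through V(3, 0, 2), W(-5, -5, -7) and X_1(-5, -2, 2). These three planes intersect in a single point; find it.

Σ: n_1·r = n_1·S gives x - y - z = 6.
VW = (-8, -5, -9), VX_1 = (-8, -2, 0); a normal to Γ is VW × VX_1 = (-18, 72, -24).
Using V: Γ has equation -18x + 72y - 24z = -102.
Solving the 3×3 linear system x + 4y - 8z = 19, x - y - z = 6, -18x + 72y - 24z = -102 (e.g. by elimination or Cramer's rule, determinant = -168) gives (-1, -3, -4).

(-1, -3, -4)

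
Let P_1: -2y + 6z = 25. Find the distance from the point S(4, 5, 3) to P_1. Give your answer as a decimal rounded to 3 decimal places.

2.688

n·S − d = (0)·(4) + (-2)·(5) + (6)·(3) − 25 = -17; |n| = √40.
Distance = |-17| / √40 = 17/√40 ≈ 2.688.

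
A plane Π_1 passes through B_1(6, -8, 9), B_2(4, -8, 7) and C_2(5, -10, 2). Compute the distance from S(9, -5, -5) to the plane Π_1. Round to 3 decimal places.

7.839

B_1B_2 = (-2, 0, -2), B_1C_2 = (-1, -2, -7); a normal to Π_1 is B_1B_2 × B_1C_2 = (-4, -12, 4).
Using B_1: Π_1 has equation -4x - 12y + 4z = 108.
n·S − d = (-4)·(9) + (-12)·(-5) + (4)·(-5) − 108 = -104; |n| = √176.
Distance = |-104| / √176 = 104/√176 ≈ 7.839.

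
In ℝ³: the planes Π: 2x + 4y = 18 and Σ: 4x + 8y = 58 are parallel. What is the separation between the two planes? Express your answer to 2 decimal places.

Rescale Σ by 1/2: 2x + 4y = 29. Then distance = |18 − 29| / √20 ≈ 2.46.

2.46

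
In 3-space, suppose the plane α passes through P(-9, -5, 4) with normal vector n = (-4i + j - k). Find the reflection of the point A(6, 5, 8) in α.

α: n·r = n·P gives -4x + y - z = 27.
λ = (n·A − d)/|n|² = (-27 − 27)/18 = -3.
Reflection = A − 2λn = (6, 5, 8) − (-6)·(-4, 1, -1) = (-18, 11, 2).

(-18, 11, 2)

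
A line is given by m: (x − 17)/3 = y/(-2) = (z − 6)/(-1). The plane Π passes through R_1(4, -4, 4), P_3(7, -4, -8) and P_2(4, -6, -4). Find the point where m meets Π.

(11, 4, 8)

m has direction (3, -2, -1) through (17, 0, 6).
R_1P_3 = (3, 0, -12), R_1P_2 = (0, -2, -8); a normal to Π is R_1P_3 × R_1P_2 = (-24, 24, -6).
Using R_1: Π has equation -24x + 24y - 6z = -216.
Substitute r = (17, 0, 6) + t(3, -2, -1) into the plane: -444 + (-114)t = -216, so t = -2.
Intersection: (17, 0, 6) + (-2)·(3, -2, -1) = (11, 4, 8).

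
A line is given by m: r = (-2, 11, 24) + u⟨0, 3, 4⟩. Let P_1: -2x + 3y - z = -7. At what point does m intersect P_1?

(-2, -1, 8)

Substitute r = (-2, 11, 24) + t(0, 3, 4) into the plane: 13 + 5t = -7, so t = -4.
Intersection: (-2, 11, 24) + (-4)·(0, 3, 4) = (-2, -1, 8).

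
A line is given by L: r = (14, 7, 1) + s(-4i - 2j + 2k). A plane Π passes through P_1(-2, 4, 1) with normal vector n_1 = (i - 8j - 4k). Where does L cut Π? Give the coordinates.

(6, 3, 5)

Π: n_1·r = n_1·P_1 gives x - 8y - 4z = -38.
Substitute r = (14, 7, 1) + t(-4, -2, 2) into the plane: -46 + 4t = -38, so t = 2.
Intersection: (14, 7, 1) + 2·(-4, -2, 2) = (6, 3, 5).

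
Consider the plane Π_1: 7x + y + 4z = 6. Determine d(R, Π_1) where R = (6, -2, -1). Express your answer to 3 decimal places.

n·R − d = (7)·(6) + (1)·(-2) + (4)·(-1) − 6 = 30; |n| = √66.
Distance = |30| / √66 = 30/√66 ≈ 3.693.

3.693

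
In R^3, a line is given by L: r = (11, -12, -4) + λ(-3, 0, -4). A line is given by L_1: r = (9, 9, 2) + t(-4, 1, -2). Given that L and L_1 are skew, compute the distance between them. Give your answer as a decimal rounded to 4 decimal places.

16.4575

Common perpendicular direction n = (-3, 0, -4) × (-4, 1, -2) = (4, 10, -3).
With w = (9, 9, 2) − (11, -12, -4) = (-2, 21, 6), w · n = 184.
Distance = |w · n| / |n| = |184| / √125 ≈ 16.4575.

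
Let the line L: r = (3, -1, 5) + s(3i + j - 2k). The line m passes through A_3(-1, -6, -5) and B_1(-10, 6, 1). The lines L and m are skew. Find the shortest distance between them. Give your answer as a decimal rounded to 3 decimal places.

A direction vector for m is B_1 − A_3 = (-9, 12, 6).
Common perpendicular direction n = (3, 1, -2) × (-9, 12, 6) = (30, 0, 45).
With w = (-1, -6, -5) − (3, -1, 5) = (-4, -5, -10), w · n = -570.
Distance = |w · n| / |n| = |-570| / √2925 ≈ 10.539.

10.539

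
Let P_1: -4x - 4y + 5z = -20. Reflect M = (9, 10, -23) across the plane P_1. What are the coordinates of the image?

(-15, -14, 7)

λ = (n·M − d)/|n|² = (-191 − (-20))/57 = -3.
Reflection = M − 2λn = (9, 10, -23) − (-6)·(-4, -4, 5) = (-15, -14, 7).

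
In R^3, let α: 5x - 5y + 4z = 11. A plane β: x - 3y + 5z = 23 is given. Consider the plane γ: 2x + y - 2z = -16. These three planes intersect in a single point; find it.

Solving the 3×3 linear system 5x - 5y + 4z = 11, x - 3y + 5z = 23, 2x + y - 2z = -16 (e.g. by elimination or Cramer's rule, determinant = -27) gives (-3, -2, 4).

(-3, -2, 4)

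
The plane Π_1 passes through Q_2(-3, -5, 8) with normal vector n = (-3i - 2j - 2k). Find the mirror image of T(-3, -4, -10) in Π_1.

(9, 4, -2)

Π_1: n·r = n·Q_2 gives -3x - 2y - 2z = 3.
λ = (n·T − d)/|n|² = (37 − 3)/17 = 2.
Reflection = T − 2λn = (-3, -4, -10) − 4·(-3, -2, -2) = (9, 4, -2).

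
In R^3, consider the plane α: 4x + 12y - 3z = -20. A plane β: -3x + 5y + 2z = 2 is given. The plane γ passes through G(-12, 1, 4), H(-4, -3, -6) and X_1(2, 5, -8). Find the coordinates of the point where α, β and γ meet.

GH = (8, -4, -10), GX_1 = (14, 4, -12); a normal to γ is GH × GX_1 = (88, -44, 88).
Using G: γ has equation 88x - 44y + 88z = -748.
Solving the 3×3 linear system 4x + 12y - 3z = -20, -3x + 5y + 2z = 2, 88x - 44y + 88z = -748 (e.g. by elimination or Cramer's rule, determinant = 8316) gives (-5, -1, -4).

(-5, -1, -4)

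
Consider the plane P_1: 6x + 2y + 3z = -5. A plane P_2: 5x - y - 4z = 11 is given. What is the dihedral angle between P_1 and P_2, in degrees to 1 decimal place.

69.3

cos θ = |n₁·n₂| / (|n₁||n₂|) = |16| / (√49 · √42).
θ = arccos(0.35269) ≈ 69.3°.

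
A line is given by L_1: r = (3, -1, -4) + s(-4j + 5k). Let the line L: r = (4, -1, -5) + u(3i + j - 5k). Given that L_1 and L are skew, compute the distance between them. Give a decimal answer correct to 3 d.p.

0.123

Common perpendicular direction n = (0, -4, 5) × (3, 1, -5) = (15, 15, 12).
With w = (4, -1, -5) − (3, -1, -4) = (1, 0, -1), w · n = 3.
Distance = |w · n| / |n| = |3| / √594 ≈ 0.123.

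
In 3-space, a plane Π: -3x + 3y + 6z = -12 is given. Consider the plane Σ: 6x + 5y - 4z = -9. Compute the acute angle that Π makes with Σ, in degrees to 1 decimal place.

cos θ = |n₁·n₂| / (|n₁||n₂|) = |-27| / (√54 · √77).
θ = arccos(0.41872) ≈ 65.2°.

65.2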